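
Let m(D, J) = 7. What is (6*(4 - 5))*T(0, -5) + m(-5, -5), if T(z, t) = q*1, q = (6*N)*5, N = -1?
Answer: 187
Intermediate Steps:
q = -30 (q = (6*(-1))*5 = -6*5 = -30)
T(z, t) = -30 (T(z, t) = -30*1 = -30)
(6*(4 - 5))*T(0, -5) + m(-5, -5) = (6*(4 - 5))*(-30) + 7 = (6*(-1))*(-30) + 7 = -6*(-30) + 7 = 180 + 7 = 187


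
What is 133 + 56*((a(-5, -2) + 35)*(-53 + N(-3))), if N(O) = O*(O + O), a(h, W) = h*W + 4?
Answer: -95907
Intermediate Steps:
a(h, W) = 4 + W*h (a(h, W) = W*h + 4 = 4 + W*h)
N(O) = 2*O² (N(O) = O*(2*O) = 2*O²)
133 + 56*((a(-5, -2) + 35)*(-53 + N(-3))) = 133 + 56*(((4 - 2*(-5)) + 35)*(-53 + 2*(-3)²)) = 133 + 56*(((4 + 10) + 35)*(-53 + 2*9)) = 133 + 56*((14 + 35)*(-53 + 18)) = 133 + 56*(49*(-35)) = 133 + 56*(-1715) = 133 - 96040 = -95907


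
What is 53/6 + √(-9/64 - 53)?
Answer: 53/6 + I*√3401/8 ≈ 8.8333 + 7.2898*I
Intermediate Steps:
53/6 + √(-9/64 - 53) = 53/6 + √(-3401/64) = 53/6 + I*√3401/8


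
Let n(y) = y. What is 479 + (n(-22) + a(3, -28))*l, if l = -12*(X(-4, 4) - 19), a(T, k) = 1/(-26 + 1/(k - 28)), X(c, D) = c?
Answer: -8164457/1457 ≈ -5603.6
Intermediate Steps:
a(T, k) = 1/(-26 + 1/(-28 + k))
l = 276 (l = -12*(-4 - 19) = -12*(-23) = 276)
479 + (n(-22) + a(3, -28))*l = 479 + (-22 + (28 - 1*(-28))/(-729 + 26*(-28)))*276 = 479 + (-22 + (28 + 28)/(-729 - 728))*276 = 479 + (-22 + 56/(-1457))*276 = 479 + (-22 - 1/1457*56)*276 = 479 + (-22 - 56/1457)*276 = 479 - 32110/1457*276 = 479 - 8862360/1457 = -8164457/1457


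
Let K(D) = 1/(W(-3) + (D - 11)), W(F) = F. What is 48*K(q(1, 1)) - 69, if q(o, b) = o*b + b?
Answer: -73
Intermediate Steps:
q(o, b) = b + b*o (q(o, b) = b*o + b = b + b*o)
K(D) = 1/(-14 + D) (K(D) = 1/(-3 + (D - 11)) = 1/(-3 + (-11 + D)) = 1/(-14 + D))
48*K(q(1, 1)) - 69 = 48/(-14 + 1*(1 + 1)) - 69 = 48/(-14 + 1*2) - 69 = 48/(-14 + 2) - 69 = 48/(-12) - 69 = 48*(-1/12) - 69 = -4 - 69 = -73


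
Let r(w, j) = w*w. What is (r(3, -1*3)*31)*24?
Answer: 6696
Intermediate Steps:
r(w, j) = w²
(r(3, -1*3)*31)*24 = (3²*31)*24 = (9*31)*24 = 279*24 = 6696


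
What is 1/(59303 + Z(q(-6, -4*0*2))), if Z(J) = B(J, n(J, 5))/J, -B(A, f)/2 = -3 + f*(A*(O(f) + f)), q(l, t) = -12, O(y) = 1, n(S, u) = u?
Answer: 2/118485 ≈ 1.6880e-5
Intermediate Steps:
B(A, f) = 6 - 2*A*f*(1 + f) (B(A, f) = -2*(-3 + f*(A*(1 + f))) = -2*(-3 + A*f*(1 + f)) = 6 - 2*A*f*(1 + f))
Z(J) = (6 - 60*J)/J (Z(J) = (6 - 2*J*5 - 2*J*5²)/J = (6 - 10*J - 2*J*25)/J = (6 - 10*J - 50*J)/J = (6 - 60*J)/J)
1/(59303 + Z(q(-6, -4*0*2))) = 1/(59303 + (-60 + 6/(-12))) = 1/(59303 + (-60 + 6*(-1/12))) = 1/(59303 + (-60 - ½)) = 1/(59303 - 121/2) = 1/(118485/2) = 2/118485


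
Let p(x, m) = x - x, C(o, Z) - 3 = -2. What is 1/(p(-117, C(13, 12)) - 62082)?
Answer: -1/62082 ≈ -1.6108e-5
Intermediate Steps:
C(o, Z) = 1 (C(o, Z) = 3 - 2 = 1)
p(x, m) = 0
1/(p(-117, C(13, 12)) - 62082) = 1/(0 - 62082) = 1/(-62082) = -1/62082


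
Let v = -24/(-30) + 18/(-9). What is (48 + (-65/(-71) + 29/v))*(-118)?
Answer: -622037/213 ≈ -2920.4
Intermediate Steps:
v = -6/5 (v = -24*(-1/30) + 18*(-⅑) = ⅘ - 2 = -6/5 ≈ -1.2000)
(48 + (-65/(-71) + 29/v))*(-118) = (48 + (-65/(-71) + 29/(-6/5)))*(-118) = (48 + (-65*(-1/71) + 29*(-⅚)))*(-118) = (48 + (65/71 - 145/6))*(-118) = (48 - 9905/426)*(-118) = (10543/426)*(-118) = -622037/213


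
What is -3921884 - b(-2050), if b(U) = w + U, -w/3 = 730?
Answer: -3917644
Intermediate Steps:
w = -2190 (w = -3*730 = -2190)
b(U) = -2190 + U
-3921884 - b(-2050) = -3921884 - (-2190 - 2050) = -3921884 - 1*(-4240) = -3921884 + 4240 = -3917644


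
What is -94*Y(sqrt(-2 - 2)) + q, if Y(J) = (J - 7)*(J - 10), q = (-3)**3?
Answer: -6231 + 3196*I ≈ -6231.0 + 3196.0*I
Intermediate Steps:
q = -27
Y(J) = (-10 + J)*(-7 + J) (Y(J) = (-7 + J)*(-10 + J) = (-10 + J)*(-7 + J))
-94*Y(sqrt(-2 - 2)) + q = -94*(70 + (sqrt(-2 - 2))**2 - 17*sqrt(-2 - 2)) - 27 = -94*(70 + (sqrt(-4))**2 - 34*I) - 27 = -94*(70 + (2*I)**2 - 34*I) - 27 = -94*(70 - 4 - 34*I) - 27 = -94*(66 - 34*I) - 27 = (-6204 + 3196*I) - 27 = -6231 + 3196*I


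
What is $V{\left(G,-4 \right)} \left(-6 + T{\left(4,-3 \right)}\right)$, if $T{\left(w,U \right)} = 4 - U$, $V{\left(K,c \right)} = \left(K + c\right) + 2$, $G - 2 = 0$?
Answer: $0$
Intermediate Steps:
$G = 2$ ($G = 2 + 0 = 2$)
$V{\left(K,c \right)} = 2 + K + c$
$V{\left(G,-4 \right)} \left(-6 + T{\left(4,-3 \right)}\right) = \left(2 + 2 - 4\right) \left(-6 + \left(4 - -3\right)\right) = 0 \left(-6 + \left(4 + 3\right)\right) = 0 \left(-6 + 7\right) = 0 \cdot 1 = 0$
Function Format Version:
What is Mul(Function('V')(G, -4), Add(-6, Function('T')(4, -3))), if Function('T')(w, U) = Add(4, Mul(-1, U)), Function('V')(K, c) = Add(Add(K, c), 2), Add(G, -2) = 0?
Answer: 0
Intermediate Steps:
G = 2 (G = Add(2, 0) = 2)
Function('V')(K, c) = Add(2, K, c)
Mul(Function('V')(G, -4), Add(-6, Function('T')(4, -3))) = Mul(Add(2, 2, -4), Add(-6, Add(4, Mul(-1, -3)))) = Mul(0, Add(-6, Add(4, 3))) = Mul(0, Add(-6, 7)) = Mul(0, 1) = 0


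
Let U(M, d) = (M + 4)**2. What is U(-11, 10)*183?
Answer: 8967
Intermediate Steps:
U(M, d) = (4 + M)**2
U(-11, 10)*183 = (4 - 11)**2*183 = (-7)**2*183 = 49*183 = 8967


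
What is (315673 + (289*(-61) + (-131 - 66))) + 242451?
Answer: 540298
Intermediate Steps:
(315673 + (289*(-61) + (-131 - 66))) + 242451 = (315673 + (-17629 - 197)) + 242451 = (315673 - 17826) + 242451 = 297847 + 242451 = 540298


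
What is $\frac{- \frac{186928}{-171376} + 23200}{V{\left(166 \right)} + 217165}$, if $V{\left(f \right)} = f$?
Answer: $\frac{248506883}{2327832341} \approx 0.10675$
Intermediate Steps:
$\frac{- \frac{186928}{-171376} + 23200}{V{\left(166 \right)} + 217165} = \frac{- \frac{186928}{-171376} + 23200}{166 + 217165} = \frac{\left(-186928\right) \left(- \frac{1}{171376}\right) + 23200}{217331} = \left(\frac{11683}{10711} + 23200\right) \frac{1}{217331} = \frac{248506883}{10711} \cdot \frac{1}{217331} = \frac{248506883}{2327832341}$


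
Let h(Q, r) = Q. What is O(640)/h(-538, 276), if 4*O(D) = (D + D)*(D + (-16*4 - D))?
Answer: 10240/269 ≈ 38.067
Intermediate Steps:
O(D) = -32*D (O(D) = ((D + D)*(D + (-16*4 - D)))/4 = ((2*D)*(D + (-64 - D)))/4 = ((2*D)*(-64))/4 = (-128*D)/4 = -32*D)
O(640)/h(-538, 276) = -32*640/(-538) = -20480*(-1/538) = 10240/269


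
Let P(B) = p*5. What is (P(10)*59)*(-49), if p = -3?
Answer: 43365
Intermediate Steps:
P(B) = -15 (P(B) = -3*5 = -15)
(P(10)*59)*(-49) = -15*59*(-49) = -885*(-49) = 43365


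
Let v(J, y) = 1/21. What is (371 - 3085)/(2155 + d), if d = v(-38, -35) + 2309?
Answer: -56994/93745 ≈ -0.60797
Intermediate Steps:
v(J, y) = 1/21
d = 48490/21 (d = 1/21 + 2309 = 48490/21 ≈ 2309.0)
(371 - 3085)/(2155 + d) = (371 - 3085)/(2155 + 48490/21) = -2714/93745/21 = -2714*21/93745 = -56994/93745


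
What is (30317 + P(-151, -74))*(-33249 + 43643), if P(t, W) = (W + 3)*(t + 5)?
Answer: 422859102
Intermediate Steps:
P(t, W) = (3 + W)*(5 + t)
(30317 + P(-151, -74))*(-33249 + 43643) = (30317 + (15 + 3*(-151) + 5*(-74) - 74*(-151)))*(-33249 + 43643) = (30317 + (15 - 453 - 370 + 11174))*10394 = (30317 + 10366)*10394 = 40683*10394 = 422859102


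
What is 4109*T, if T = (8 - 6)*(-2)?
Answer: -16436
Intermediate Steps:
T = -4 (T = 2*(-2) = -4)
4109*T = 4109*(-4) = -16436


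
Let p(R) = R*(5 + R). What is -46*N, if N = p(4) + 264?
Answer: -13800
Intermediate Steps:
N = 300 (N = 4*(5 + 4) + 264 = 4*9 + 264 = 36 + 264 = 300)
-46*N = -46*300 = -13800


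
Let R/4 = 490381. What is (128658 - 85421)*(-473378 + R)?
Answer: 64342968602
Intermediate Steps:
R = 1961524 (R = 4*490381 = 1961524)
(128658 - 85421)*(-473378 + R) = (128658 - 85421)*(-473378 + 1961524) = 43237*1488146 = 64342968602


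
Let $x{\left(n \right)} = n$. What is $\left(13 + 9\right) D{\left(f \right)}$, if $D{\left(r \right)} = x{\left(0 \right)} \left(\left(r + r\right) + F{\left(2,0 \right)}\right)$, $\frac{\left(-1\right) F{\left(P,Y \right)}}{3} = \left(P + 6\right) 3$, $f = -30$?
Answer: $0$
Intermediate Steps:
$F{\left(P,Y \right)} = -54 - 9 P$ ($F{\left(P,Y \right)} = - 3 \left(P + 6\right) 3 = - 3 \left(6 + P\right) 3 = - 3 \left(18 + 3 P\right) = -54 - 9 P$)
$D{\left(r \right)} = 0$ ($D{\left(r \right)} = 0 \left(\left(r + r\right) - 72\right) = 0 \left(2 r - 72\right) = 0 \left(-72 + 2 r\right) = 0$)
$\left(13 + 9\right) D{\left(f \right)} = \left(13 + 9\right) 0 = 22 \cdot 0 = 0$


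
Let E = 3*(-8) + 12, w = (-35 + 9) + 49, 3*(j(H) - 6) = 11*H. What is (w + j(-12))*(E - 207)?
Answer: 3285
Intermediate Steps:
j(H) = 6 + 11*H/3 (j(H) = 6 + (11*H)/3 = 6 + 11*H/3)
w = 23 (w = -26 + 49 = 23)
E = -12 (E = -24 + 12 = -12)
(w + j(-12))*(E - 207) = (23 + (6 + (11/3)*(-12)))*(-12 - 207) = (23 + (6 - 44))*(-219) = (23 - 38)*(-219) = -15*(-219) = 3285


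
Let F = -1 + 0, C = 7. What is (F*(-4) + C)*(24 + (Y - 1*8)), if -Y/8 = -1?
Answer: 264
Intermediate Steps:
Y = 8 (Y = -8*(-1) = 8)
F = -1
(F*(-4) + C)*(24 + (Y - 1*8)) = (-1*(-4) + 7)*(24 + (8 - 1*8)) = (4 + 7)*(24 + (8 - 8)) = 11*(24 + 0) = 11*24 = 264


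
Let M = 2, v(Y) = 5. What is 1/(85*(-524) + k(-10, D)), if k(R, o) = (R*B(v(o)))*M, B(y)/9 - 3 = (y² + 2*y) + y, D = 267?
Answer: -1/52280 ≈ -1.9128e-5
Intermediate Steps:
B(y) = 27 + 9*y² + 27*y (B(y) = 27 + 9*((y² + 2*y) + y) = 27 + 9*(y² + 3*y) = 27 + (9*y² + 27*y) = 27 + 9*y² + 27*y)
k(R, o) = 774*R (k(R, o) = (R*(27 + 9*5² + 27*5))*2 = (R*(27 + 9*25 + 135))*2 = (R*(27 + 225 + 135))*2 = (R*387)*2 = (387*R)*2 = 774*R)
1/(85*(-524) + k(-10, D)) = 1/(85*(-524) + 774*(-10)) = 1/(-44540 - 7740) = 1/(-52280) = -1/52280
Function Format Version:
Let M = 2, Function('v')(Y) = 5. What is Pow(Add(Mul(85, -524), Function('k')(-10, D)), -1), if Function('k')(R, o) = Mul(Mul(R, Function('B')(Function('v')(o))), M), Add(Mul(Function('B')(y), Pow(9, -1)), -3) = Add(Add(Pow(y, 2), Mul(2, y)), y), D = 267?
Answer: Rational(-1, 52280) ≈ -1.9128e-5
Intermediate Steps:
Function('B')(y) = Add(27, Mul(9, Pow(y, 2)), Mul(27, y)) (Function('B')(y) = Add(27, Mul(9, Add(Add(Pow(y, 2), Mul(2, y)), y))) = Add(27, Mul(9, Add(Pow(y, 2), Mul(3, y)))) = Add(27, Add(Mul(9, Pow(y, 2)), Mul(27, y))) = Add(27, Mul(9, Pow(y, 2)), Mul(27, y)))
Function('k')(R, o) = Mul(774, R) (Function('k')(R, o) = Mul(Mul(R, Add(27, Mul(9, Pow(5, 2)), Mul(27, 5))), 2) = Mul(Mul(R, Add(27, Mul(9, 25), 135)), 2) = Mul(Mul(R, Add(27, 225, 135)), 2) = Mul(Mul(R, 387), 2) = Mul(Mul(387, R), 2) = Mul(774, R))
Pow(Add(Mul(85, -524), Function('k')(-10, D)), -1) = Pow(Add(Mul(85, -524), Mul(774, -10)), -1) = Pow(Add(-44540, -7740), -1) = Pow(-52280, -1) = Rational(-1, 52280)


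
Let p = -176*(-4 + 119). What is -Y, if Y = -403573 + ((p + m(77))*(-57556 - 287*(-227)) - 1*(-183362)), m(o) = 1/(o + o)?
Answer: 23700982181/154 ≈ 1.5390e+8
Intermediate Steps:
p = -20240 (p = -176*115 = -20240)
m(o) = 1/(2*o)
Y = -23700982181/154 (Y = -403573 + ((-20240 + (½)/77)*(-57556 - 287*(-227)) - 1*(-183362)) = -403573 + ((-20240 + (½)*(1/77))*(-57556 + 65149) + 183362) = -403573 + ((-20240 + 1/154)*7593 + 183362) = -403573 + (-3116959/154*7593 + 183362) = -403573 + (-23667069687/154 + 183362) = -403573 - 23638831939/154 = -23700982181/154 ≈ -1.5390e+8)
-Y = -1*(-23700982181/154) = 23700982181/154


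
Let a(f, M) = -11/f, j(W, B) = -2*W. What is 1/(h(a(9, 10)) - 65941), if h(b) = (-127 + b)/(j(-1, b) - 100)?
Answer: -441/29079404 ≈ -1.5165e-5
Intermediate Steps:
h(b) = 127/98 - b/98 (h(b) = (-127 + b)/(-2*(-1) - 100) = (-127 + b)/(2 - 100) = (-127 + b)/(-98) = (-127 + b)*(-1/98) = 127/98 - b/98)
1/(h(a(9, 10)) - 65941) = 1/((127/98 - (-11)/(98*9)) - 65941) = 1/((127/98 - 1/98*(-11/9)) - 65941) = 1/((127/98 + 11/882) - 65941) = 1/(577/441 - 65941) = 1/(-29079404/441) = -441/29079404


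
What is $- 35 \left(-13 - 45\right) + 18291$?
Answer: $20321$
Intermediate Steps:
$- 35 \left(-13 - 45\right) + 18291 = \left(-35\right) \left(-58\right) + 18291 = 2030 + 18291 = 20321$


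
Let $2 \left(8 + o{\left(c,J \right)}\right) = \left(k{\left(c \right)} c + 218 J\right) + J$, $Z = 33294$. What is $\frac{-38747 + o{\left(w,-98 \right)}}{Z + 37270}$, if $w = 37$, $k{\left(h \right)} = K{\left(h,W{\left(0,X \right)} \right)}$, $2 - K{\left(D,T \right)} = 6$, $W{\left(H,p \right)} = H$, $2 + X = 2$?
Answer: $- \frac{210}{299} \approx -0.70234$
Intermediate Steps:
$X = 0$ ($X = -2 + 2 = 0$)
$K{\left(D,T \right)} = -4$ ($K{\left(D,T \right)} = 2 - 6 = -4$)
$k{\left(h \right)} = -4$
$o{\left(c,J \right)} = -8 - 2 c + \frac{219 J}{2}$ ($o{\left(c,J \right)} = -8 + \frac{\left(- 4 c + 218 J\right) + J}{2} = -8 + \frac{- 4 c + 219 J}{2} = -8 + \left(- 2 c + \frac{219 J}{2}\right) = -8 - 2 c + \frac{219 J}{2}$)
$\frac{-38747 + o{\left(w,-98 \right)}}{Z + 37270} = \frac{-38747 - 10813}{33294 + 37270} = \frac{-38747 - 10813}{70564} = \left(-38747 - 10813\right) \frac{1}{70564} = \left(-49560\right) \frac{1}{70564} = - \frac{210}{299}$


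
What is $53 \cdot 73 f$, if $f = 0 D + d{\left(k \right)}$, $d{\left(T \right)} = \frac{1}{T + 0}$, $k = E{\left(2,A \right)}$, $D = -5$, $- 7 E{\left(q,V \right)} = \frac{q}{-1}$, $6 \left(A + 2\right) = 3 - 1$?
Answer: $\frac{27083}{2} \approx 13542.0$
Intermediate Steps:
$A = - \frac{5}{3}$ ($A = -2 + \frac{3 - 1}{6} = -2 + \frac{1}{6} \cdot 2 = -2 + \frac{1}{3} = - \frac{5}{3} \approx -1.6667$)
$E{\left(q,V \right)} = \frac{q}{7}$ ($E{\left(q,V \right)} = - \frac{q \frac{1}{-1}}{7} = - \frac{q \left(-1\right)}{7} = - \frac{\left(-1\right) q}{7} = \frac{q}{7}$)
$k = \frac{2}{7}$ ($k = \frac{1}{7} \cdot 2 = \frac{2}{7} \approx 0.28571$)
$d{\left(T \right)} = \frac{1}{T}$
$f = \frac{7}{2}$ ($f = 0 \left(-5\right) + \frac{1}{\frac{2}{7}} = 0 + \frac{7}{2} = \frac{7}{2} \approx 3.5$)
$53 \cdot 73 f = 53 \cdot 73 \cdot \frac{7}{2} = 3869 \cdot \frac{7}{2} = \frac{27083}{2}$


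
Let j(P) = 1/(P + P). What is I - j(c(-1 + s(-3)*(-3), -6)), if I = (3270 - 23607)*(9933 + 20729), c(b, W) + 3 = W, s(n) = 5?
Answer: -11224315691/18 ≈ -6.2357e+8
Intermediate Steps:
c(b, W) = -3 + W
I = -623573094 (I = -20337*30662 = -623573094)
j(P) = 1/(2*P)
I - j(c(-1 + s(-3)*(-3), -6)) = -623573094 - 1/(2*(-3 - 6)) = -623573094 - 1/(2*(-9)) = -623573094 - (-1)/(2*9) = -623573094 - 1*(-1/18) = -623573094 + 1/18 = -11224315691/18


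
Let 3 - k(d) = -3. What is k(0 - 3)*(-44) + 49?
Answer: -215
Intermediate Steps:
k(d) = 6 (k(d) = 3 - 1*(-3) = 3 + 3 = 6)
k(0 - 3)*(-44) + 49 = 6*(-44) + 49 = -264 + 49 = -215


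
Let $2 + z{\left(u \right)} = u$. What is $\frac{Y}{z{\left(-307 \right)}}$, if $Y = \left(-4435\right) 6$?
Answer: $\frac{8870}{103} \approx 86.116$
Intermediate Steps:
$z{\left(u \right)} = -2 + u$
$Y = -26610$
$\frac{Y}{z{\left(-307 \right)}} = - \frac{26610}{-2 - 307} = - \frac{26610}{-309} = \left(-26610\right) \left(- \frac{1}{309}\right) = \frac{8870}{103}$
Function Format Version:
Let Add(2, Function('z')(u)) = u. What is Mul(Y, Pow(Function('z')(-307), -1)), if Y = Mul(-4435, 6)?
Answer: Rational(8870, 103) ≈ 86.116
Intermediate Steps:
Function('z')(u) = Add(-2, u)
Y = -26610
Mul(Y, Pow(Function('z')(-307), -1)) = Mul(-26610, Pow(Add(-2, -307), -1)) = Mul(-26610, Pow(-309, -1)) = Mul(-26610, Rational(-1, 309)) = Rational(8870, 103)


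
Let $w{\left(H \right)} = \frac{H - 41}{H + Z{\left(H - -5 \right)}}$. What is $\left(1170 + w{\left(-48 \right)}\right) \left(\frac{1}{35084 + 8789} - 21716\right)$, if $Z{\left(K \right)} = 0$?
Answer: $- \frac{53591013522683}{2105904} \approx -2.5448 \cdot 10^{7}$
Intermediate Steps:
$w{\left(H \right)} = \frac{-41 + H}{H}$ ($w{\left(H \right)} = \frac{H - 41}{H + 0} = \frac{-41 + H}{H}$)
$\left(1170 + w{\left(-48 \right)}\right) \left(\frac{1}{35084 + 8789} - 21716\right) = \left(1170 + \frac{-41 - 48}{-48}\right) \left(\frac{1}{35084 + 8789} - 21716\right) = \left(1170 - - \frac{89}{48}\right) \left(\frac{1}{43873} - 21716\right) = \left(1170 + \frac{89}{48}\right) \left(\frac{1}{43873} - 21716\right) = \frac{56249}{48} \left(- \frac{952746067}{43873}\right) = - \frac{53591013522683}{2105904}$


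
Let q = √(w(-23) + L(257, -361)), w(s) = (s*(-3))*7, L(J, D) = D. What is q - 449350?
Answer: -449350 + √122 ≈ -4.4934e+5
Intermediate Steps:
w(s) = -21*s (w(s) = -3*s*7 = -21*s)
q = √122 (q = √(-21*(-23) - 361) = √(483 - 361) = √122 ≈ 11.045)
q - 449350 = √122 - 449350 = -449350 + √122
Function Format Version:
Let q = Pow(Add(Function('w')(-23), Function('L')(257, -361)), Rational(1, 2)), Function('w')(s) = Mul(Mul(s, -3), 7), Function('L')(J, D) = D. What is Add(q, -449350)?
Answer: Add(-449350, Pow(122, Rational(1, 2))) ≈ -4.4934e+5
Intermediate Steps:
Function('w')(s) = Mul(-21, s) (Function('w')(s) = Mul(Mul(-3, s), 7) = Mul(-21, s))
q = Pow(122, Rational(1, 2)) (q = Pow(Add(Mul(-21, -23), -361), Rational(1, 2)) = Pow(Add(483, -361), Rational(1, 2)) = Pow(122, Rational(1, 2)) ≈ 11.045)
Add(q, -449350) = Add(Pow(122, Rational(1, 2)), -449350) = Add(-449350, Pow(122, Rational(1, 2)))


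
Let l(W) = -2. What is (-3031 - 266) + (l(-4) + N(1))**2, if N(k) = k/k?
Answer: -3296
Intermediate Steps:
N(k) = 1
(-3031 - 266) + (l(-4) + N(1))**2 = (-3031 - 266) + (-2 + 1)**2 = -3297 + (-1)**2 = -3297 + 1 = -3296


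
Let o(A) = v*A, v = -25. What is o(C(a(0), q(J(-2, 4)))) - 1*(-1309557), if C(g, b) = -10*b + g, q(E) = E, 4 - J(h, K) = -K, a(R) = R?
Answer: 1311557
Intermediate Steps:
J(h, K) = 4 + K (J(h, K) = 4 - (-1)*K = 4 + K)
C(g, b) = g - 10*b
o(A) = -25*A
o(C(a(0), q(J(-2, 4)))) - 1*(-1309557) = -25*(0 - 10*(4 + 4)) - 1*(-1309557) = -25*(0 - 10*8) + 1309557 = -25*(0 - 80) + 1309557 = -25*(-80) + 1309557 = 2000 + 1309557 = 1311557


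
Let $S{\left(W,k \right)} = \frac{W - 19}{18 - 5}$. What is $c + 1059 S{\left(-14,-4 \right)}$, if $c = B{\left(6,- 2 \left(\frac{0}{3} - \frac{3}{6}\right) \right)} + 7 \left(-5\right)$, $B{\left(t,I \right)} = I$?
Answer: $- \frac{35389}{13} \approx -2722.2$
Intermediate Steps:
$S{\left(W,k \right)} = - \frac{19}{13} + \frac{W}{13}$ ($S{\left(W,k \right)} = \frac{-19 + W}{13} = \left(-19 + W\right) \frac{1}{13} = - \frac{19}{13} + \frac{W}{13}$)
$c = -34$ ($c = - 2 \left(\frac{0}{3} - \frac{3}{6}\right) + 7 \left(-5\right) = - 2 \left(0 \cdot \frac{1}{3} - \frac{1}{2}\right) - 35 = - 2 \left(0 - \frac{1}{2}\right) - 35 = \left(-2\right) \left(- \frac{1}{2}\right) - 35 = 1 - 35 = -34$)
$c + 1059 S{\left(-14,-4 \right)} = -34 + 1059 \left(- \frac{19}{13} + \frac{1}{13} \left(-14\right)\right) = -34 + 1059 \left(- \frac{19}{13} - \frac{14}{13}\right) = -34 + 1059 \left(- \frac{33}{13}\right) = -34 - \frac{34947}{13} = - \frac{35389}{13}$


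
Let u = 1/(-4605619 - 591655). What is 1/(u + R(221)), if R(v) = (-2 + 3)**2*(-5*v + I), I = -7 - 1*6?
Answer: -5197274/5810552333 ≈ -0.00089445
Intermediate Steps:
I = -13 (I = -7 - 6 = -13)
R(v) = -13 - 5*v (R(v) = (-2 + 3)**2*(-5*v - 13) = 1**2*(-13 - 5*v) = 1*(-13 - 5*v) = -13 - 5*v)
u = -1/5197274 (u = 1/(-5197274) = -1/5197274 ≈ -1.9241e-7)
1/(u + R(221)) = 1/(-1/5197274 + (-13 - 5*221)) = 1/(-1/5197274 + (-13 - 1105)) = 1/(-1/5197274 - 1118) = 1/(-5810552333/5197274) = -5197274/5810552333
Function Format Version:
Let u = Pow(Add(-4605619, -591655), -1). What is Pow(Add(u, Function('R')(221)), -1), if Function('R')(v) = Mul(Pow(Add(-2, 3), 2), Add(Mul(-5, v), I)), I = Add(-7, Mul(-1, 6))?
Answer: Rational(-5197274, 5810552333) ≈ -0.00089445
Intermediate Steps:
I = -13 (I = Add(-7, -6) = -13)
Function('R')(v) = Add(-13, Mul(-5, v)) (Function('R')(v) = Mul(Pow(Add(-2, 3), 2), Add(Mul(-5, v), -13)) = Mul(Pow(1, 2), Add(-13, Mul(-5, v))) = Mul(1, Add(-13, Mul(-5, v))) = Add(-13, Mul(-5, v)))
u = Rational(-1, 5197274) (u = Pow(-5197274, -1) = Rational(-1, 5197274) ≈ -1.9241e-7)
Pow(Add(u, Function('R')(221)), -1) = Pow(Add(Rational(-1, 5197274), Add(-13, Mul(-5, 221))), -1) = Pow(Add(Rational(-1, 5197274), Add(-13, -1105)), -1) = Pow(Add(Rational(-1, 5197274), -1118), -1) = Pow(Rational(-5810552333, 5197274), -1) = Rational(-5197274, 5810552333)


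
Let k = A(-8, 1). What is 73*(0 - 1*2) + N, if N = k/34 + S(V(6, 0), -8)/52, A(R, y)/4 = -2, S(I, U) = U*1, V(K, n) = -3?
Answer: -32352/221 ≈ -146.39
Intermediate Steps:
S(I, U) = U
A(R, y) = -8 (A(R, y) = 4*(-2) = -8)
k = -8
N = -86/221 (N = -8/34 - 8/52 = -8*1/34 - 8*1/52 = -4/17 - 2/13 = -86/221 ≈ -0.38914)
73*(0 - 1*2) + N = 73*(0 - 1*2) - 86/221 = 73*(0 - 2) - 86/221 = 73*(-2) - 86/221 = -146 - 86/221 = -32352/221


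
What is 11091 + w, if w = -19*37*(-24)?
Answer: 27963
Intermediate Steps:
w = 16872 (w = -703*(-24) = 16872)
11091 + w = 11091 + 16872 = 27963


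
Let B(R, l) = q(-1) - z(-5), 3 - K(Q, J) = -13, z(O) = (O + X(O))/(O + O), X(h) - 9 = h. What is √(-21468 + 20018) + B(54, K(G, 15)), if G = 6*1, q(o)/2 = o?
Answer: -21/10 + 5*I*√58 ≈ -2.1 + 38.079*I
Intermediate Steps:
q(o) = 2*o
X(h) = 9 + h
G = 6
z(O) = (9 + 2*O)/(2*O) (z(O) = (O + (9 + O))/(O + O) = (9 + 2*O)/((2*O)) = (9 + 2*O)*(1/(2*O)) = (9 + 2*O)/(2*O))
K(Q, J) = 16 (K(Q, J) = 3 - 1*(-13) = 3 + 13 = 16)
B(R, l) = -21/10 (B(R, l) = 2*(-1) - (9/2 - 5)/(-5) = -2 - (-1)*(-1)/(5*2) = -2 - 1*⅒ = -2 - ⅒ = -21/10)
√(-21468 + 20018) + B(54, K(G, 15)) = √(-21468 + 20018) - 21/10 = √(-1450) - 21/10 = 5*I*√58 - 21/10 = -21/10 + 5*I*√58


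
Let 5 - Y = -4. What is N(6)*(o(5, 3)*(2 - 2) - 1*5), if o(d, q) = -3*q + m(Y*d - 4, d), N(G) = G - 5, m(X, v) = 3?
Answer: -5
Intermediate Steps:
Y = 9 (Y = 5 - 1*(-4) = 5 + 4 = 9)
N(G) = -5 + G
o(d, q) = 3 - 3*q (o(d, q) = -3*q + 3 = 3 - 3*q)
N(6)*(o(5, 3)*(2 - 2) - 1*5) = (-5 + 6)*((3 - 3*3)*(2 - 2) - 1*5) = 1*((3 - 9)*0 - 5) = 1*(-6*0 - 5) = 1*(0 - 5) = 1*(-5) = -5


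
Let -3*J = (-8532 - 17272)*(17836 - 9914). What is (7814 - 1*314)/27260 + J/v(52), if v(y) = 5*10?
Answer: 139311772897/102225 ≈ 1.3628e+6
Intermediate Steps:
J = 204419288/3 (J = -(-8532 - 17272)*(17836 - 9914)/3 = -(-25804)*7922/3 = -⅓*(-204419288) = 204419288/3 ≈ 6.8140e+7)
v(y) = 50
(7814 - 1*314)/27260 + J/v(52) = (7814 - 1*314)/27260 + (204419288/3)/50 = (7814 - 314)*(1/27260) + (204419288/3)*(1/50) = 7500*(1/27260) + 102209644/75 = 375/1363 + 102209644/75 = 139311772897/102225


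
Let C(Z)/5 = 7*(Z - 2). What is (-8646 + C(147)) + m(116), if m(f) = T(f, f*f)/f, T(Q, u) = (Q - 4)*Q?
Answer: -3459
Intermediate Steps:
C(Z) = -70 + 35*Z (C(Z) = 5*(7*(Z - 2)) = 5*(7*(-2 + Z)) = 5*(-14 + 7*Z) = -70 + 35*Z)
T(Q, u) = Q*(-4 + Q) (T(Q, u) = (-4 + Q)*Q = Q*(-4 + Q))
m(f) = -4 + f (m(f) = (f*(-4 + f))/f = -4 + f)
(-8646 + C(147)) + m(116) = (-8646 + (-70 + 35*147)) + (-4 + 116) = (-8646 + (-70 + 5145)) + 112 = (-8646 + 5075) + 112 = -3571 + 112 = -3459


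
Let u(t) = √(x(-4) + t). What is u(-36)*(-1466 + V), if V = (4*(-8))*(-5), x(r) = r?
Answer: -2612*I*√10 ≈ -8259.9*I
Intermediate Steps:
V = 160 (V = -32*(-5) = 160)
u(t) = √(-4 + t)
u(-36)*(-1466 + V) = √(-4 - 36)*(-1466 + 160) = √(-40)*(-1306) = (2*I*√10)*(-1306) = -2612*I*√10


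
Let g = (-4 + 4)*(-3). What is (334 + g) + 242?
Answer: 576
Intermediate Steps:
g = 0 (g = 0*(-3) = 0)
(334 + g) + 242 = (334 + 0) + 242 = 334 + 242 = 576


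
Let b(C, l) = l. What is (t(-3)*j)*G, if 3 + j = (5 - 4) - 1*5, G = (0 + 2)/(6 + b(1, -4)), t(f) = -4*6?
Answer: 168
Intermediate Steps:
t(f) = -24
G = 1 (G = (0 + 2)/(6 - 4) = 2/2 = 2*(½) = 1)
j = -7 (j = -3 + ((5 - 4) - 1*5) = -3 + (1 - 5) = -3 - 4 = -7)
(t(-3)*j)*G = -24*(-7)*1 = 168*1 = 168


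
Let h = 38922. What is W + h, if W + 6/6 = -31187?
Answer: 7734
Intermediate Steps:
W = -31188 (W = -1 - 31187 = -31188)
W + h = -31188 + 38922 = 7734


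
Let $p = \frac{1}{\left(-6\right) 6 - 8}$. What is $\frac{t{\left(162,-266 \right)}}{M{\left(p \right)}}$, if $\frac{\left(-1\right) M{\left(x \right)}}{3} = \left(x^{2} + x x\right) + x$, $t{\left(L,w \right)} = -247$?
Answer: $- \frac{239096}{63} \approx -3795.2$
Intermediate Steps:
$p = - \frac{1}{44}$ ($p = \frac{1}{-36 - 8} = \frac{1}{-44} = - \frac{1}{44} \approx -0.022727$)
$M{\left(x \right)} = - 6 x^{2} - 3 x$ ($M{\left(x \right)} = - 3 \left(\left(x^{2} + x x\right) + x\right) = - 3 \left(\left(x^{2} + x^{2}\right) + x\right) = - 3 \left(2 x^{2} + x\right) = - 3 \left(x + 2 x^{2}\right) = - 6 x^{2} - 3 x$)
$\frac{t{\left(162,-266 \right)}}{M{\left(p \right)}} = - \frac{247}{\left(-3\right) \left(- \frac{1}{44}\right) \left(1 + 2 \left(- \frac{1}{44}\right)\right)} = - \frac{247}{\left(-3\right) \left(- \frac{1}{44}\right) \left(1 - \frac{1}{22}\right)} = - \frac{247}{\left(-3\right) \left(- \frac{1}{44}\right) \frac{21}{22}} = - \frac{247}{\frac{63}{968}} = \left(-247\right) \frac{968}{63} = - \frac{239096}{63}$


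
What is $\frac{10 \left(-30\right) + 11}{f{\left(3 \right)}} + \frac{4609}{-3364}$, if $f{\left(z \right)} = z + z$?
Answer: $- \frac{499925}{10092} \approx -49.537$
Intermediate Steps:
$f{\left(z \right)} = 2 z$
$\frac{10 \left(-30\right) + 11}{f{\left(3 \right)}} + \frac{4609}{-3364} = \frac{10 \left(-30\right) + 11}{2 \cdot 3} + \frac{4609}{-3364} = \frac{-300 + 11}{6} + 4609 \left(- \frac{1}{3364}\right) = \left(-289\right) \frac{1}{6} - \frac{4609}{3364} = - \frac{289}{6} - \frac{4609}{3364} = - \frac{499925}{10092}$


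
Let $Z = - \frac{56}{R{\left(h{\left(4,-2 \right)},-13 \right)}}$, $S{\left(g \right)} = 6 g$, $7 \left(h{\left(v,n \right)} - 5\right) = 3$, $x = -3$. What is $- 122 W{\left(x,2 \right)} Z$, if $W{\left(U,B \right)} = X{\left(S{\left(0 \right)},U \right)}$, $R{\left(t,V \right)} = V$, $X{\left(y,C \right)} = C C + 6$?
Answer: $- \frac{102480}{13} \approx -7883.1$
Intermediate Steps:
$h{\left(v,n \right)} = \frac{38}{7}$ ($h{\left(v,n \right)} = 5 + \frac{1}{7} \cdot 3 = 5 + \frac{3}{7} = \frac{38}{7}$)
$X{\left(y,C \right)} = 6 + C^{2}$ ($X{\left(y,C \right)} = C^{2} + 6 = 6 + C^{2}$)
$W{\left(U,B \right)} = 6 + U^{2}$
$Z = \frac{56}{13}$ ($Z = - \frac{56}{-13} = \left(-56\right) \left(- \frac{1}{13}\right) = \frac{56}{13} \approx 4.3077$)
$- 122 W{\left(x,2 \right)} Z = - 122 \left(6 + \left(-3\right)^{2}\right) \frac{56}{13} = - 122 \left(6 + 9\right) \frac{56}{13} = \left(-122\right) 15 \cdot \frac{56}{13} = \left(-1830\right) \frac{56}{13} = - \frac{102480}{13}$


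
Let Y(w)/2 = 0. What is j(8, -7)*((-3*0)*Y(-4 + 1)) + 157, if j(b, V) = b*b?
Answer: 157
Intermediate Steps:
Y(w) = 0 (Y(w) = 2*0 = 0)
j(b, V) = b²
j(8, -7)*((-3*0)*Y(-4 + 1)) + 157 = 8²*(-3*0*0) + 157 = 64*(0*0) + 157 = 64*0 + 157 = 0 + 157 = 157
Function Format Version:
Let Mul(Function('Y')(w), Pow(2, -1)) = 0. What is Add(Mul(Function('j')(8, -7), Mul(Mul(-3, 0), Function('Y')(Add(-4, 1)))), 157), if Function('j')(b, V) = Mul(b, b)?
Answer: 157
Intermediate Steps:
Function('Y')(w) = 0 (Function('Y')(w) = Mul(2, 0) = 0)
Function('j')(b, V) = Pow(b, 2)
Add(Mul(Function('j')(8, -7), Mul(Mul(-3, 0), Function('Y')(Add(-4, 1)))), 157) = Add(Mul(Pow(8, 2), Mul(Mul(-3, 0), 0)), 157) = Add(Mul(64, Mul(0, 0)), 157) = Add(Mul(64, 0), 157) = Add(0, 157) = 157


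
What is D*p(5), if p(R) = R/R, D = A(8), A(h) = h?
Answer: 8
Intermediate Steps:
D = 8
p(R) = 1
D*p(5) = 8*1 = 8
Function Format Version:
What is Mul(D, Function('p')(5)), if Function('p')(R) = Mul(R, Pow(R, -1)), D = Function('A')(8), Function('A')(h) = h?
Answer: 8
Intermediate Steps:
D = 8
Function('p')(R) = 1
Mul(D, Function('p')(5)) = Mul(8, 1) = 8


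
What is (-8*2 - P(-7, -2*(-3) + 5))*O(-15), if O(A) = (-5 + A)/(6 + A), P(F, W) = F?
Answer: -20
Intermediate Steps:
O(A) = (-5 + A)/(6 + A)
(-8*2 - P(-7, -2*(-3) + 5))*O(-15) = (-8*2 - 1*(-7))*((-5 - 15)/(6 - 15)) = (-16 + 7)*(-20/(-9)) = -(-1)*(-20) = -9*20/9 = -20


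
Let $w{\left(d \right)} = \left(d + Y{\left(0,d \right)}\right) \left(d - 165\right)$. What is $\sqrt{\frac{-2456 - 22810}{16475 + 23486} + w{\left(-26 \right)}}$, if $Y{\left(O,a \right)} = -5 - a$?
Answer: $\frac{\sqrt{1524012197929}}{39961} \approx 30.893$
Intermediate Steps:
$w{\left(d \right)} = 825 - 5 d$ ($w{\left(d \right)} = \left(d - \left(5 + d\right)\right) \left(d - 165\right) = - 5 \left(-165 + d\right) = 825 - 5 d$)
$\sqrt{\frac{-2456 - 22810}{16475 + 23486} + w{\left(-26 \right)}} = \sqrt{\frac{-2456 - 22810}{16475 + 23486} + \left(825 - -130\right)} = \sqrt{- \frac{25266}{39961} + \left(825 + 130\right)} = \sqrt{\left(-25266\right) \frac{1}{39961} + 955} = \sqrt{- \frac{25266}{39961} + 955} = \sqrt{\frac{38137489}{39961}} = \frac{\sqrt{1524012197929}}{39961}$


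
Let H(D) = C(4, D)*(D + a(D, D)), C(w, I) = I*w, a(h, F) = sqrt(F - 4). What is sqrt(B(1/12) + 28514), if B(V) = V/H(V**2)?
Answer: sqrt(2)*sqrt((14473 + 855420*I*sqrt(23))/(1 + 60*I*sqrt(23))) ≈ 168.86 - 0.0044453*I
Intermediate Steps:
a(h, F) = sqrt(-4 + F)
H(D) = 4*D*(D + sqrt(-4 + D)) (H(D) = (D*4)*(D + sqrt(-4 + D)) = (4*D)*(D + sqrt(-4 + D)) = 4*D*(D + sqrt(-4 + D)))
B(V) = 1/(4*V*(V**2 + sqrt(-4 + V**2))) (B(V) = V/((4*V**2*(V**2 + sqrt(-4 + V**2)))) = V*(1/(4*V**2*(V**2 + sqrt(-4 + V**2)))) = 1/(4*V*(V**2 + sqrt(-4 + V**2))))
sqrt(B(1/12) + 28514) = sqrt(1/(4*(1/12)*((1/12)**2 + sqrt(-4 + (1/12)**2))) + 28514) = sqrt((1/4)*12/(1/144 + sqrt(-4 + 1/144)) + 28514) = sqrt((1/4)*12/(1/144 + sqrt(-575/144)) + 28514) = sqrt((1/4)*12/(1/144 + 5*I*sqrt(23)/12) + 28514) = sqrt(3/(1/144 + 5*I*sqrt(23)/12) + 28514) = sqrt(28514 + 3/(1/144 + 5*I*sqrt(23)/12))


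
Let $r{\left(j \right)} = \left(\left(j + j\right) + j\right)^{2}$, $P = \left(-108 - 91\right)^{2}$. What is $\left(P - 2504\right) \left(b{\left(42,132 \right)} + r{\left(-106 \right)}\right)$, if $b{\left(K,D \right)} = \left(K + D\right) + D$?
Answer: $3762748710$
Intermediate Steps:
$P = 39601$ ($P = \left(-199\right)^{2} = 39601$)
$r{\left(j \right)} = 9 j^{2}$ ($r{\left(j \right)} = \left(2 j + j\right)^{2} = \left(3 j\right)^{2} = 9 j^{2}$)
$b{\left(K,D \right)} = K + 2 D$ ($b{\left(K,D \right)} = \left(D + K\right) + D = K + 2 D$)
$\left(P - 2504\right) \left(b{\left(42,132 \right)} + r{\left(-106 \right)}\right) = \left(39601 - 2504\right) \left(\left(42 + 2 \cdot 132\right) + 9 \left(-106\right)^{2}\right) = 37097 \left(\left(42 + 264\right) + 9 \cdot 11236\right) = 37097 \left(306 + 101124\right) = 37097 \cdot 101430 = 3762748710$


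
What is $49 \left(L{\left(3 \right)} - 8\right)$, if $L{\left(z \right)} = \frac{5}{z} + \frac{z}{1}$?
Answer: $- \frac{490}{3} \approx -163.33$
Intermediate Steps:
$L{\left(z \right)} = z + \frac{5}{z}$ ($L{\left(z \right)} = \frac{5}{z} + z 1 = \frac{5}{z} + z = z + \frac{5}{z}$)
$49 \left(L{\left(3 \right)} - 8\right) = 49 \left(\left(3 + \frac{5}{3}\right) - 8\right) = 49 \left(\frac{14}{3} - 8\right) = 49 \left(- \frac{10}{3}\right) = - \frac{490}{3}$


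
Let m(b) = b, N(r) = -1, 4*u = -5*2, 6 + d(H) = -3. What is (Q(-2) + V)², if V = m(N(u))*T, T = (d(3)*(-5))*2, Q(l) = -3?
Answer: 8649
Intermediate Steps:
d(H) = -9 (d(H) = -6 - 3 = -9)
u = -5/2 (u = (-5*2)/4 = (¼)*(-10) = -5/2 ≈ -2.5000)
T = 90 (T = -9*(-5)*2 = 45*2 = 90)
V = -90 (V = -1*90 = -90)
(Q(-2) + V)² = (-3 - 90)² = (-93)² = 8649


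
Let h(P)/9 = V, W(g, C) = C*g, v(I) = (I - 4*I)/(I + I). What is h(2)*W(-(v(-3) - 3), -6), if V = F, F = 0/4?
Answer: 0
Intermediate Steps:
v(I) = -3/2 (v(I) = (-3*I)/((2*I)) = (-3*I)*(1/(2*I)) = -3/2)
F = 0 (F = 0*(1/4) = 0)
V = 0
h(P) = 0 (h(P) = 9*0 = 0)
h(2)*W(-(v(-3) - 3), -6) = 0*(-(-6)*(-3/2 - 3)) = 0*(-(-6)*(-9)/2) = 0*(-6*9/2) = 0*(-27) = 0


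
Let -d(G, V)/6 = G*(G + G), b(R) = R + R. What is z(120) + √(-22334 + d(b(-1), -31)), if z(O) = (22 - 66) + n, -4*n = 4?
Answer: -45 + 19*I*√62 ≈ -45.0 + 149.61*I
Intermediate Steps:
n = -1 (n = -¼*4 = -1)
b(R) = 2*R
d(G, V) = -12*G² (d(G, V) = -6*G*(G + G) = -6*G*2*G = -12*G²)
z(O) = -45 (z(O) = (22 - 66) - 1 = -44 - 1 = -45)
z(120) + √(-22334 + d(b(-1), -31)) = -45 + √(-22334 - 12*(2*(-1))²) = -45 + √(-22334 - 12*(-2)²) = -45 + √(-22334 - 12*4) = -45 + √(-22334 - 48) = -45 + √(-22382) = -45 + 19*I*√62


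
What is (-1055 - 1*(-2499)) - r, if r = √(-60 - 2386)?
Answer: 1444 - I*√2446 ≈ 1444.0 - 49.457*I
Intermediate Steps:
r = I*√2446 (r = √(-2446) = I*√2446 ≈ 49.457*I)
(-1055 - 1*(-2499)) - r = (-1055 - 1*(-2499)) - I*√2446 = (-1055 + 2499) - I*√2446 = 1444 - I*√2446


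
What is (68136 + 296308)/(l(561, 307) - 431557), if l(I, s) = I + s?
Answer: -364444/430689 ≈ -0.84619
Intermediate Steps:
(68136 + 296308)/(l(561, 307) - 431557) = (68136 + 296308)/((561 + 307) - 431557) = 364444/(868 - 431557) = 364444/(-430689) = 364444*(-1/430689) = -364444/430689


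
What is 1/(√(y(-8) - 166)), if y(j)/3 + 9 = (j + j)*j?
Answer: √191/191 ≈ 0.072357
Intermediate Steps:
y(j) = -27 + 6*j² (y(j) = -27 + 3*((j + j)*j) = -27 + 3*((2*j)*j) = -27 + 3*(2*j²) = -27 + 6*j²)
1/(√(y(-8) - 166)) = 1/(√((-27 + 6*(-8)²) - 166)) = 1/(√((-27 + 6*64) - 166)) = 1/(√((-27 + 384) - 166)) = 1/(√(357 - 166)) = 1/(√191) = √191/191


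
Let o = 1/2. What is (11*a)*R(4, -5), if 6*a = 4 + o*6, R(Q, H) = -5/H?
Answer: 77/6 ≈ 12.833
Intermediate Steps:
o = 1/2 ≈ 0.50000
a = 7/6 (a = (4 + (1/2)*6)/6 = (4 + 3)/6 = (1/6)*7 = 7/6 ≈ 1.1667)
(11*a)*R(4, -5) = (11*(7/6))*(-5/(-5)) = 77*(-5*(-1/5))/6 = (77/6)*1 = 77/6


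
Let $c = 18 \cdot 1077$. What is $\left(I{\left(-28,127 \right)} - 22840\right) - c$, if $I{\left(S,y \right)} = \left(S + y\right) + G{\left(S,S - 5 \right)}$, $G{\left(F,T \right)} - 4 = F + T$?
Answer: $-42184$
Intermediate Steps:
$G{\left(F,T \right)} = 4 + F + T$ ($G{\left(F,T \right)} = 4 + \left(F + T\right) = 4 + F + T$)
$c = 19386$
$I{\left(S,y \right)} = -1 + y + 3 S$ ($I{\left(S,y \right)} = \left(S + y\right) + \left(4 + S + \left(S - 5\right)\right) = \left(S + y\right) + \left(4 + S + \left(-5 + S\right)\right) = \left(S + y\right) + \left(-1 + 2 S\right) = -1 + y + 3 S$)
$\left(I{\left(-28,127 \right)} - 22840\right) - c = \left(\left(-1 + 127 + 3 \left(-28\right)\right) - 22840\right) - 19386 = \left(\left(-1 + 127 - 84\right) - 22840\right) - 19386 = \left(42 - 22840\right) - 19386 = -22798 - 19386 = -42184$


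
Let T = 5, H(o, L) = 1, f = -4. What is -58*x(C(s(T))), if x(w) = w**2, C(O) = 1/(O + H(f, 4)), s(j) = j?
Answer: -29/18 ≈ -1.6111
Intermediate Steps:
C(O) = 1/(1 + O) (C(O) = 1/(O + 1) = 1/(1 + O))
-58*x(C(s(T))) = -58/(1 + 5)**2 = -58*(1/6)**2 = -58*1/36 = -29/18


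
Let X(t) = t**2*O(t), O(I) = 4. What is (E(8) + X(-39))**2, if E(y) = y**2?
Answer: 37797904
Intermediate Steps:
X(t) = 4*t**2 (X(t) = t**2*4 = 4*t**2)
(E(8) + X(-39))**2 = (8**2 + 4*(-39)**2)**2 = (64 + 4*1521)**2 = (64 + 6084)**2 = 6148**2 = 37797904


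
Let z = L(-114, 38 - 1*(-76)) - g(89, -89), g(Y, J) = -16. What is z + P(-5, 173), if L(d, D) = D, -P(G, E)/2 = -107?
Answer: 344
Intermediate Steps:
P(G, E) = 214 (P(G, E) = -2*(-107) = 214)
z = 130 (z = (38 - 1*(-76)) - 1*(-16) = (38 + 76) + 16 = 114 + 16 = 130)
z + P(-5, 173) = 130 + 214 = 344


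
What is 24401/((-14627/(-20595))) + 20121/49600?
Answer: 24926208621867/725499200 ≈ 34357.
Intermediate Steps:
24401/((-14627/(-20595))) + 20121/49600 = 24401/((-14627*(-1/20595))) + 20121*(1/49600) = 24401/(14627/20595) + 20121/49600 = 24401*(20595/14627) + 20121/49600 = 502538595/14627 + 20121/49600 = 24926208621867/725499200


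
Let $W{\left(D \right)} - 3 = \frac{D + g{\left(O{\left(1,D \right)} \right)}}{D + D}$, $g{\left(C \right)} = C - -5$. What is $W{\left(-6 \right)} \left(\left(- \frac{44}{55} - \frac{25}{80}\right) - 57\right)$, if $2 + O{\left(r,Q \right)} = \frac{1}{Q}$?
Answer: $- \frac{218503}{1152} \approx -189.67$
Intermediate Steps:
$O{\left(r,Q \right)} = -2 + \frac{1}{Q}$
$g{\left(C \right)} = 5 + C$ ($g{\left(C \right)} = C + 5 = 5 + C$)
$W{\left(D \right)} = 3 + \frac{3 + D + \frac{1}{D}}{2 D}$ ($W{\left(D \right)} = 3 + \frac{D + \left(5 - \left(2 - \frac{1}{D}\right)\right)}{D + D} = 3 + \frac{D + \left(3 + \frac{1}{D}\right)}{2 D} = 3 + \left(3 + D + \frac{1}{D}\right) \frac{1}{2 D} = 3 + \frac{3 + D + \frac{1}{D}}{2 D}$)
$W{\left(-6 \right)} \left(\left(- \frac{44}{55} - \frac{25}{80}\right) - 57\right) = \frac{1 - 6 \left(3 + 7 \left(-6\right)\right)}{2 \cdot 36} \left(\left(- \frac{44}{55} - \frac{25}{80}\right) - 57\right) = \frac{1}{2} \cdot \frac{1}{36} \left(1 - 6 \left(3 - 42\right)\right) \left(\left(\left(-44\right) \frac{1}{55} - \frac{5}{16}\right) - 57\right) = \frac{1}{2} \cdot \frac{1}{36} \left(1 - -234\right) \left(\left(- \frac{4}{5} - \frac{5}{16}\right) - 57\right) = \frac{1}{2} \cdot \frac{1}{36} \left(1 + 234\right) \left(- \frac{89}{80} - 57\right) = \frac{1}{2} \cdot \frac{1}{36} \cdot 235 \left(- \frac{4649}{80}\right) = \frac{235}{72} \left(- \frac{4649}{80}\right) = - \frac{218503}{1152}$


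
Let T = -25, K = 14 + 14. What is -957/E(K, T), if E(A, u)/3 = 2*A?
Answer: -319/56 ≈ -5.6964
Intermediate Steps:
K = 28
E(A, u) = 6*A (E(A, u) = 3*(2*A) = 6*A)
-957/E(K, T) = -957/(6*28) = -957/168 = -957*1/168 = -319/56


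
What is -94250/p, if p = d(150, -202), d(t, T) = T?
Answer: 47125/101 ≈ 466.58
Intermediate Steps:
p = -202
-94250/p = -94250/(-202) = -94250*(-1/202) = 47125/101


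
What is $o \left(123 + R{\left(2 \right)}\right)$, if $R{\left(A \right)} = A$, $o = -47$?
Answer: $-5875$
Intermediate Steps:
$o \left(123 + R{\left(2 \right)}\right) = - 47 \left(123 + 2\right) = \left(-47\right) 125 = -5875$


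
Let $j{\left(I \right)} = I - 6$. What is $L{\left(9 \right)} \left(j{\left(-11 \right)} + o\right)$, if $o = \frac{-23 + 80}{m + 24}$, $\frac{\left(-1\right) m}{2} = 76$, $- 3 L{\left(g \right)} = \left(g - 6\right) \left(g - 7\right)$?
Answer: $\frac{2233}{64} \approx 34.891$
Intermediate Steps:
$L{\left(g \right)} = - \frac{\left(-7 + g\right) \left(-6 + g\right)}{3}$ ($L{\left(g \right)} = - \frac{\left(g - 6\right) \left(g - 7\right)}{3} = - \frac{\left(-6 + g\right) \left(-7 + g\right)}{3} = - \frac{\left(-7 + g\right) \left(-6 + g\right)}{3}$)
$j{\left(I \right)} = -6 + I$ ($j{\left(I \right)} = I - 6 = -6 + I$)
$m = -152$ ($m = \left(-2\right) 76 = -152$)
$o = - \frac{57}{128}$ ($o = \frac{-23 + 80}{-152 + 24} = \frac{57}{-128} = 57 \left(- \frac{1}{128}\right) = - \frac{57}{128} \approx -0.44531$)
$L{\left(9 \right)} \left(j{\left(-11 \right)} + o\right) = \left(-14 - \frac{9^{2}}{3} + \frac{13}{3} \cdot 9\right) \left(\left(-6 - 11\right) - \frac{57}{128}\right) = \left(-14 - 27 + 39\right) \left(-17 - \frac{57}{128}\right) = \left(-14 - 27 + 39\right) \left(- \frac{2233}{128}\right) = \left(-2\right) \left(- \frac{2233}{128}\right) = \frac{2233}{64}$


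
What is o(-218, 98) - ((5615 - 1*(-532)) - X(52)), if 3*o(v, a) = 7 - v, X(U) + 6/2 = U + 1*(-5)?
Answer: -6028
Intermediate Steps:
X(U) = -8 + U (X(U) = -3 + (U + 1*(-5)) = -3 + (U - 5) = -3 + (-5 + U) = -8 + U)
o(v, a) = 7/3 - v/3 (o(v, a) = (7 - v)/3 = 7/3 - v/3)
o(-218, 98) - ((5615 - 1*(-532)) - X(52)) = (7/3 - ⅓*(-218)) - ((5615 - 1*(-532)) - (-8 + 52)) = (7/3 + 218/3) - ((5615 + 532) - 1*44) = 75 - (6147 - 44) = 75 - 1*6103 = 75 - 6103 = -6028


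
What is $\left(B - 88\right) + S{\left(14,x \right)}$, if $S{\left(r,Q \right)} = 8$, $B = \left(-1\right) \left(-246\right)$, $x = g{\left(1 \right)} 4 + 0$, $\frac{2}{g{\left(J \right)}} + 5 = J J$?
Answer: $166$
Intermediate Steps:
$g{\left(J \right)} = \frac{2}{-5 + J^{2}}$ ($g{\left(J \right)} = \frac{2}{-5 + J J} = \frac{2}{-5 + J^{2}}$)
$x = -2$ ($x = \frac{2}{-5 + 1^{2}} \cdot 4 + 0 = \frac{2}{-5 + 1} \cdot 4 + 0 = \frac{2}{-4} \cdot 4 + 0 = 2 \left(- \frac{1}{4}\right) 4 + 0 = \left(- \frac{1}{2}\right) 4 + 0 = -2 + 0 = -2$)
$B = 246$
$\left(B - 88\right) + S{\left(14,x \right)} = \left(246 - 88\right) + 8 = 158 + 8 = 166$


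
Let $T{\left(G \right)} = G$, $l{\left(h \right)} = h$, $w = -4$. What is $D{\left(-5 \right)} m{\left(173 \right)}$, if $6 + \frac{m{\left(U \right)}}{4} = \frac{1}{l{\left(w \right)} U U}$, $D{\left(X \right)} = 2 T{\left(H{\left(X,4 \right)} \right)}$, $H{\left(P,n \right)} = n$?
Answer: $- \frac{5746376}{29929} \approx -192.0$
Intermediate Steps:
$D{\left(X \right)} = 8$ ($D{\left(X \right)} = 2 \cdot 4 = 8$)
$m{\left(U \right)} = -24 - \frac{1}{U^{2}}$ ($m{\left(U \right)} = -24 + \frac{4}{- 4 U U} = -24 + \frac{4}{\left(-4\right) U^{2}} = -24 + 4 \left(- \frac{1}{4 U^{2}}\right) = -24 - \frac{1}{U^{2}}$)
$D{\left(-5 \right)} m{\left(173 \right)} = 8 \left(-24 - \frac{1}{29929}\right) = 8 \left(- \frac{718297}{29929}\right) = - \frac{5746376}{29929}$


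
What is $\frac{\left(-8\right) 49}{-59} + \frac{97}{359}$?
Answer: $\frac{146451}{21181} \approx 6.9143$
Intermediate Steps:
$\frac{\left(-8\right) 49}{-59} + \frac{97}{359} = \left(-392\right) \left(- \frac{1}{59}\right) + 97 \cdot \frac{1}{359} = \frac{392}{59} + \frac{97}{359} = \frac{146451}{21181}$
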